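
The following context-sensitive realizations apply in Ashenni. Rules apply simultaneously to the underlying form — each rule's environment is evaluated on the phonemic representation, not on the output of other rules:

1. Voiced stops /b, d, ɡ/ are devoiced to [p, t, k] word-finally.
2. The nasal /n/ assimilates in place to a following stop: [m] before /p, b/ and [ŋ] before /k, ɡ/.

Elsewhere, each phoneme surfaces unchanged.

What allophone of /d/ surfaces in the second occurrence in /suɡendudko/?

[d]

/d/ (between /u/ and /k/) fails the environment for rule 1, so it stays [d].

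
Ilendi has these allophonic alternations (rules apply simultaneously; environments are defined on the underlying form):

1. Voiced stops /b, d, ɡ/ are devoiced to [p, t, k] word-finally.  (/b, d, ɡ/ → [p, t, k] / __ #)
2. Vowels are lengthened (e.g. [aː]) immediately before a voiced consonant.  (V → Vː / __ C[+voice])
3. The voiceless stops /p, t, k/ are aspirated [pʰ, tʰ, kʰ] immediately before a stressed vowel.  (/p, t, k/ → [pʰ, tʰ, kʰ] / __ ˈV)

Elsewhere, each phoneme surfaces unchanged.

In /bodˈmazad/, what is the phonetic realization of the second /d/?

[t]

Rule 1 applies to /d/ (word-final: word-finally) → [t].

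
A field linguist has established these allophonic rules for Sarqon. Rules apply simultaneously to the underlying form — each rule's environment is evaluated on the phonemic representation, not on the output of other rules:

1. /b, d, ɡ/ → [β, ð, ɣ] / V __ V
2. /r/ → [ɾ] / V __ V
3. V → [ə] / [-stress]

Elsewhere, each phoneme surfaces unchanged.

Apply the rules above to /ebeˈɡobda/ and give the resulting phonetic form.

/e/ — word-initial, in an unstressed syllable — surfaces as [ə] (rule 3).
Rule 1 applies to /b/ (between /e/ and /e/: between two vowels) → [β].
Rule 3 applies to /e/ (between /b/ and /ɡ/: in an unstressed syllable) → [ə].
/ɡ/ meets the environment for rule 1 (between two vowels) → [ɣ].
/o/ (between /ɡ/ and /b/) fails the environment for rule 3, so it stays [o].
/b/ (between /o/ and /d/) is in the target of rule 1 but the environment (between two vowels) is not met → [b].
/d/ (between /b/ and /a/) is in the target of rule 1 but the environment (between two vowels) is not met → [d].
Rule 3 applies to /a/ (word-final: in an unstressed syllable) → [ə].

[əβəˈɣobdə]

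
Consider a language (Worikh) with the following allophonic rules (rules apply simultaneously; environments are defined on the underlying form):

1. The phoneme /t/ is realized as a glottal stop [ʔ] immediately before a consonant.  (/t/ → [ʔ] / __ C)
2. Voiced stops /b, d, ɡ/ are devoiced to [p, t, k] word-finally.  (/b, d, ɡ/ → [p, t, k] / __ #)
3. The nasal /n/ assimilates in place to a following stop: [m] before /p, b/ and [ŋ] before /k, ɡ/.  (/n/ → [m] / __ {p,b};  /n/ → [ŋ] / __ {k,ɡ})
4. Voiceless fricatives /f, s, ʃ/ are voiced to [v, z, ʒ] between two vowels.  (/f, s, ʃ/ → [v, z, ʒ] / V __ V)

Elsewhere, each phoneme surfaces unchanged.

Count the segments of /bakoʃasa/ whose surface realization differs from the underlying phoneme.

Segments that undergo a rule: /ʃ/ → [ʒ] (rule 4); /s/ → [z] (rule 4).
All other segments surface unchanged.

2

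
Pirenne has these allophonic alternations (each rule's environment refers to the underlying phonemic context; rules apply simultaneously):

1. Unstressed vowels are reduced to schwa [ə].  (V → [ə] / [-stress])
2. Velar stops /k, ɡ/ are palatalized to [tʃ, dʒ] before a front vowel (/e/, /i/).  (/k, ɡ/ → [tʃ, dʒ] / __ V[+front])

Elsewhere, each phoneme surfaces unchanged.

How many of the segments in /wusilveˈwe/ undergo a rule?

3

Segments that undergo a rule: /u/ → [ə] (rule 1); /i/ → [ə] (rule 1); /e/ → [ə] (rule 1).
All other segments surface unchanged.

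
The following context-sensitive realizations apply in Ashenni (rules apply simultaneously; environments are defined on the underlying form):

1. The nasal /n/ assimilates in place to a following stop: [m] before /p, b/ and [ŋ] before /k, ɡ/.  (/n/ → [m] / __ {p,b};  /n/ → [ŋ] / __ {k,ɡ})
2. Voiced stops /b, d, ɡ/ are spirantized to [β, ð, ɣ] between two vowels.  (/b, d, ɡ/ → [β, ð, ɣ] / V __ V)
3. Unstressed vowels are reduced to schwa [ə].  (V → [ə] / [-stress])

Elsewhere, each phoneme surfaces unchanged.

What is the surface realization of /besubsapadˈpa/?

[bəsəbsəpədˈpa]

/b/ (word-initial): rule 2 targets it, but not between two vowels → unchanged [b].
/e/ (between /b/ and /s/) occurs in an unstressed syllable → [ə] by rule 3.
/s/ (between /e/ and /u/) is unaffected → [s].
Rule 3 applies to /u/ (between /s/ and /b/: in an unstressed syllable) → [ə].
/b/ (between /u/ and /s/): rule 2 targets it, but not between two vowels → unchanged [b].
/s/ — not in any rule's target class → [s].
/a/ (between /s/ and /p/): in an unstressed syllable, so rule 3 applies → [ə].
/p/ (between /a/ and /a/): no rule targets it → [p].
/a/ — between /p/ and /d/, in an unstressed syllable — surfaces as [ə] (rule 3).
/d/ (between /a/ and /p/): rule 2 targets it, but not between two vowels → unchanged [d].
/p/ (between /d/ and /a/): no rule targets it → [p].
/a/ (word-final): rule 3 targets it, but not in an unstressed syllable → unchanged [a].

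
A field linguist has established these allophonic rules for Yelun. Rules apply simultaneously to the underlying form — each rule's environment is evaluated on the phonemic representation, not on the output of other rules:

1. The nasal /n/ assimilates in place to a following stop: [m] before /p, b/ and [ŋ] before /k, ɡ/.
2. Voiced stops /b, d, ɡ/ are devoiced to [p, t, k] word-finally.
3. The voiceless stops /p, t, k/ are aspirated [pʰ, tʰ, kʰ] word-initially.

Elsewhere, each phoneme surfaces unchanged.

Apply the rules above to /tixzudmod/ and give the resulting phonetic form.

/t/ (word-initial): word-initially, so rule 3 applies → [tʰ].
/d/ (between /u/ and /m/): rule 2 targets it, but not word-finally → unchanged [d].
/d/ (word-final) occurs word-finally → [t] by rule 2.

[tʰixzudmot]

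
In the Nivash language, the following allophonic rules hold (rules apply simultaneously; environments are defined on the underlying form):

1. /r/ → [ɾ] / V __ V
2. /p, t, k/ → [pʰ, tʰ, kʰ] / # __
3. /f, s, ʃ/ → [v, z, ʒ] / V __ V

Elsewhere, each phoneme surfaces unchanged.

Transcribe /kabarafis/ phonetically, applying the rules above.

[kʰabaɾavis]

/k/ (word-initial): word-initially, so rule 2 applies → [kʰ].
/a/ — not in any rule's target class → [a].
/b/ — not in any rule's target class → [b].
/a/ (between /b/ and /r/) is unaffected → [a].
/r/ (between /a/ and /a/): between two vowels, so rule 1 applies → [ɾ].
/a/ — not in any rule's target class → [a].
/f/ — between /a/ and /i/, between two vowels — surfaces as [v] (rule 3).
/i/ — not in any rule's target class → [i].
/s/ (word-final) fails the environment for rule 3, so it stays [s].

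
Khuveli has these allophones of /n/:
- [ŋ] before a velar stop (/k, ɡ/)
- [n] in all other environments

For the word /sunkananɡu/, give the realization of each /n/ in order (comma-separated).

[ŋ], [n], [ŋ]

Occurrence 1 (position 3): before a velar stop → [ŋ].
Occurrence 2 (position 6): no conditioning environment matches → elsewhere allophone [n].
Occurrence 3 (position 8): before a velar stop → [ŋ].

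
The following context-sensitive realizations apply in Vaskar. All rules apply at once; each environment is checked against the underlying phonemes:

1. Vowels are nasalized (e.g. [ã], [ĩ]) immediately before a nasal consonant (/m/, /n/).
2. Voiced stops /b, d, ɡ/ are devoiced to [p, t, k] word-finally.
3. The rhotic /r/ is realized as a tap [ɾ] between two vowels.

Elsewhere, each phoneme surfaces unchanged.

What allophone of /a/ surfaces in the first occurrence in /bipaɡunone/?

[a]

/a/ (between /p/ and /ɡ/) is in the target of rule 1 but the environment (before a nasal consonant) is not met → [a].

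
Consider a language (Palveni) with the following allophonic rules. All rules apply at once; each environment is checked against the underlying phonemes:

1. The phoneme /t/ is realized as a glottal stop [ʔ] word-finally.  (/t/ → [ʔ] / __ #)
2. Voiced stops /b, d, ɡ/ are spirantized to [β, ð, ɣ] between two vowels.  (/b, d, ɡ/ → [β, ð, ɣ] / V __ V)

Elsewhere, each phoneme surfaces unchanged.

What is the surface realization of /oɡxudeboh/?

/o/ — not in any rule's target class → [o].
/ɡ/ (between /o/ and /x/): rule 2 targets it, but not between two vowels → unchanged [ɡ].
/x/ stays [x].
/u/ (between /x/ and /d/) is unaffected → [u].
Rule 2 applies to /d/ (between /u/ and /e/: between two vowels) → [ð].
/e/ (between /d/ and /b/): no rule targets it → [e].
Rule 2 applies to /b/ (between /e/ and /o/: between two vowels) → [β].
/o/ (between /b/ and /h/): no rule targets it → [o].
/h/ — not in any rule's target class → [h].

[oɡxuðeβoh]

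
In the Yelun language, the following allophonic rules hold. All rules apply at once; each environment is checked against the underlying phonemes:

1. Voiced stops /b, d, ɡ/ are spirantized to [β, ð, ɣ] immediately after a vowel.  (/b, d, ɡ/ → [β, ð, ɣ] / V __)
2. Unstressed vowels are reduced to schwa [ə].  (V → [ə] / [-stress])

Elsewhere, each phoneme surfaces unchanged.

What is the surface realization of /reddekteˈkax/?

[rəðdəktəˈkax]

/r/ (word-initial) is unaffected → [r].
/e/ — between /r/ and /d/, in an unstressed syllable — surfaces as [ə] (rule 2).
Rule 1 applies to /d/ (between /e/ and /d/: immediately after a vowel) → [ð].
/d/ (between /d/ and /e/) fails the environment for rule 1, so it stays [d].
/e/ (between /d/ and /k/) occurs in an unstressed syllable → [ə] by rule 2.
/k/ stays [k].
/t/ — not in any rule's target class → [t].
/e/ meets the environment for rule 2 (in an unstressed syllable) → [ə].
/k/ stays [k].
/a/ (between /k/ and /x/) fails the environment for rule 2, so it stays [a].
/x/ — not in any rule's target class → [x].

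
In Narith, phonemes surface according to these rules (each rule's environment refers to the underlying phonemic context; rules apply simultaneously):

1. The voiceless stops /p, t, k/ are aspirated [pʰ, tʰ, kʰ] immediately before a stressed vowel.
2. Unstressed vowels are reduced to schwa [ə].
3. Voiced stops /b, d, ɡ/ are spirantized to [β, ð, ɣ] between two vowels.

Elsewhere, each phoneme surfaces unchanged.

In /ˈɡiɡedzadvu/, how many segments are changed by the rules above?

4

Segments that undergo a rule: /ɡ/ → [ɣ] (rule 3); /e/ → [ə] (rule 2); /a/ → [ə] (rule 2); /u/ → [ə] (rule 2).
All other segments surface unchanged.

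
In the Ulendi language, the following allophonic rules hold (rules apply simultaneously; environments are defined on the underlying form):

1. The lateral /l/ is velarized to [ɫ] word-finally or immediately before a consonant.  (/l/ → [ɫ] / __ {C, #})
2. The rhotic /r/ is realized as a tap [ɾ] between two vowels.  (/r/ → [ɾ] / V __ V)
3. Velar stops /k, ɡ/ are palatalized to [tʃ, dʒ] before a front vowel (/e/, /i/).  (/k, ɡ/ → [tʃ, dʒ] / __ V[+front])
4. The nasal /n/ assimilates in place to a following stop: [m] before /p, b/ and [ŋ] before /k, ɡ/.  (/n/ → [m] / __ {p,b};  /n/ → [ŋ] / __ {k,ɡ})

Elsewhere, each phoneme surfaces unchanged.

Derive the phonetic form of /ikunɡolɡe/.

[ikuŋɡoɫdʒe]

/i/ (word-initial) is unaffected → [i].
/k/ (between /i/ and /u/) fails the environment for rule 3, so it stays [k].
/u/ (between /k/ and /n/): no rule targets it → [u].
/n/ — between /u/ and /ɡ/, before a labial or velar stop — surfaces as [ŋ] (rule 4).
/ɡ/ (between /n/ and /o/) is in the target of rule 3 but the environment (before a front vowel) is not met → [ɡ].
/o/ — not in any rule's target class → [o].
/l/ (between /o/ and /ɡ/): word-finally or immediately before a consonant, so rule 1 applies → [ɫ].
/ɡ/ (between /l/ and /e/) occurs before a front vowel → [dʒ] by rule 3.
/e/ stays [e].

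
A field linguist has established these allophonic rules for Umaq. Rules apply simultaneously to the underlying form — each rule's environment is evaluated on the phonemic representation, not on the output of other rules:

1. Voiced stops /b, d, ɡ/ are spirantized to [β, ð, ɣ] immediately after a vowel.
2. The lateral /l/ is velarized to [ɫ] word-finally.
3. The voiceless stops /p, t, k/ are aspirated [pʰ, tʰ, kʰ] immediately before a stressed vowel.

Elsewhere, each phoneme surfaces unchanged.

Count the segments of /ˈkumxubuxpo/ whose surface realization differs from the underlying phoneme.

2

Segments that undergo a rule: /k/ → [kʰ] (rule 3); /b/ → [β] (rule 1).
All other segments surface unchanged.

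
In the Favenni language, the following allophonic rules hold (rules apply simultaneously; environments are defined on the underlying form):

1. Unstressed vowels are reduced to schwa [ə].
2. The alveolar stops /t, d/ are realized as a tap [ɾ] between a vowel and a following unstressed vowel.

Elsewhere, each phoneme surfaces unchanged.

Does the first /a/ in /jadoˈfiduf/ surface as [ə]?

/a/ meets the environment for rule 1 (in an unstressed syllable) → [ə].
The actual realization is [ə], which matches [ə].

Yes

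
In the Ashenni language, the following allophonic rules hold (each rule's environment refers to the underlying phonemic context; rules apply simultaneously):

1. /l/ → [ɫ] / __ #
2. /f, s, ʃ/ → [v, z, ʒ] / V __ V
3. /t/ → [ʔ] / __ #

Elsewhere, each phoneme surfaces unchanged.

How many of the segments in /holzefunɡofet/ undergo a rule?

Segments that undergo a rule: /f/ → [v] (rule 2); /f/ → [v] (rule 2); /t/ → [ʔ] (rule 3).
All other segments surface unchanged.

3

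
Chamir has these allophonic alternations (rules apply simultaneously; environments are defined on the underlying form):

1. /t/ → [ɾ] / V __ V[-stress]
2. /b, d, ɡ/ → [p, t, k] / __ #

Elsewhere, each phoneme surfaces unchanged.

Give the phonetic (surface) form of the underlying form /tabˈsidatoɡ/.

/t/ (word-initial) fails the environment for rule 1, so it stays [t].
/a/ stays [a].
/b/ (between /a/ and /s/) is in the target of rule 2 but the environment (word-finally) is not met → [b].
/s/ (between /b/ and /i/): no rule targets it → [s].
/i/ stays [i].
/d/ (between /i/ and /a/) fails the environment for rule 2, so it stays [d].
/a/ (between /d/ and /t/): no rule targets it → [a].
/t/ (between /a/ and /o/) occurs between a vowel and a following unstressed vowel → [ɾ] by rule 1.
/o/ — not in any rule's target class → [o].
Rule 2 applies to /ɡ/ (word-final: word-finally) → [k].

[tabˈsidaɾok]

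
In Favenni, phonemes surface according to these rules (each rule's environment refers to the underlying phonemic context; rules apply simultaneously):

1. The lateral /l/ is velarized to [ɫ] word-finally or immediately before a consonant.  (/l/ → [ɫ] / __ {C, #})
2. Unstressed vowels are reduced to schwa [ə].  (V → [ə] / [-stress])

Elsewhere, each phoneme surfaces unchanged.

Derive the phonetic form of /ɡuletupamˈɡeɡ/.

/ɡ/ (word-initial): no rule targets it → [ɡ].
/u/ — between /ɡ/ and /l/, in an unstressed syllable — surfaces as [ə] (rule 2).
/l/ (between /u/ and /e/): rule 1 targets it, but not word-finally or immediately before a consonant → unchanged [l].
/e/ (between /l/ and /t/) occurs in an unstressed syllable → [ə] by rule 2.
/t/ (between /e/ and /u/): no rule targets it → [t].
/u/ — between /t/ and /p/, in an unstressed syllable — surfaces as [ə] (rule 2).
/p/ — not in any rule's target class → [p].
/a/ (between /p/ and /m/): in an unstressed syllable, so rule 2 applies → [ə].
/m/ — not in any rule's target class → [m].
/ɡ/ stays [ɡ].
/e/ (between /ɡ/ and /ɡ/) fails the environment for rule 2, so it stays [e].
/ɡ/ (word-final) is unaffected → [ɡ].

[ɡələtəpəmˈɡeɡ]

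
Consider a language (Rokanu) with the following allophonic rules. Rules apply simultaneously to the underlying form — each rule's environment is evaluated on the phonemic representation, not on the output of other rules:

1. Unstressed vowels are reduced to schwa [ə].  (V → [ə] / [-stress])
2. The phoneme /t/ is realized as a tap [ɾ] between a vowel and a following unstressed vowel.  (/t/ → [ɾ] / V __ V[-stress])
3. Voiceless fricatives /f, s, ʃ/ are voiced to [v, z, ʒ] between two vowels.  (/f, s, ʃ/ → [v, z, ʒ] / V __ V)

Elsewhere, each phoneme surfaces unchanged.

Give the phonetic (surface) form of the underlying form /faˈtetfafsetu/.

[fəˈtetfəfsəɾə]

/f/ — word-initial; rule 3 does not apply here → [f].
/a/ (between /f/ and /t/): in an unstressed syllable, so rule 1 applies → [ə].
/t/ (between /a/ and /e/) fails the environment for rule 2, so it stays [t].
/e/ (between /t/ and /t/) fails the environment for rule 1, so it stays [e].
/t/ (between /e/ and /f/) fails the environment for rule 2, so it stays [t].
/f/ — between /t/ and /a/; rule 3 does not apply here → [f].
/a/ — between /f/ and /f/, in an unstressed syllable — surfaces as [ə] (rule 1).
/f/ (between /a/ and /s/): rule 3 targets it, but not between two vowels → unchanged [f].
/s/ (between /f/ and /e/) is in the target of rule 3 but the environment (between two vowels) is not met → [s].
/e/ meets the environment for rule 1 (in an unstressed syllable) → [ə].
/t/ (between /e/ and /u/): between a vowel and a following unstressed vowel, so rule 2 applies → [ɾ].
/u/ (word-final): in an unstressed syllable, so rule 1 applies → [ə].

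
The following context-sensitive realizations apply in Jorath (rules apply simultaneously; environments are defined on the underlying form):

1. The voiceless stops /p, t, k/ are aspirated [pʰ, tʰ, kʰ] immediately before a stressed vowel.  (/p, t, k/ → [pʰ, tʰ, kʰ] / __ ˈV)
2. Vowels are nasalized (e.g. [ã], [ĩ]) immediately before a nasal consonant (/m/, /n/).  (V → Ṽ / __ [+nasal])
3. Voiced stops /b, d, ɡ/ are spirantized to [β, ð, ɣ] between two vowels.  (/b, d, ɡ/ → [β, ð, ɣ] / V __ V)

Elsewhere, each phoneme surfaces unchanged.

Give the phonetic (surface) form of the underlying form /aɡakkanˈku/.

/a/ — word-initial; rule 2 does not apply here → [a].
/ɡ/ (between /a/ and /a/): between two vowels, so rule 3 applies → [ɣ].
/a/ (between /ɡ/ and /k/): rule 2 targets it, but not before a nasal consonant → unchanged [a].
/k/ (between /a/ and /k/) fails the environment for rule 1, so it stays [k].
/k/ (between /k/ and /a/) is in the target of rule 1 but the environment (immediately before a stressed vowel) is not met → [k].
/a/ meets the environment for rule 2 (before a nasal consonant) → [ã].
/k/ — between /n/ and /u/, immediately before a stressed vowel — surfaces as [kʰ] (rule 1).
/u/ — word-final; rule 2 does not apply here → [u].

[aɣakkãnˈkʰu]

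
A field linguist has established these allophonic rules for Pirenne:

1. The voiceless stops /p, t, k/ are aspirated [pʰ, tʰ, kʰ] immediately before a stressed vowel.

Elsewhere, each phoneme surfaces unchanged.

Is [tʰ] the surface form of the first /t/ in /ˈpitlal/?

/t/ (between /i/ and /l/): rule 1 targets it, but not immediately before a stressed vowel → unchanged [t].
The actual realization is [t], not [tʰ].

No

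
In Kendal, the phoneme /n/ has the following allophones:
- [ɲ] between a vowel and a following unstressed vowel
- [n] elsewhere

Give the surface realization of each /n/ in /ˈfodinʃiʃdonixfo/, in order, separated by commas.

[n], [ɲ]

Occurrence 1 (position 5): no conditioning environment matches → elsewhere allophone [n].
Occurrence 2 (position 11): between a vowel and a following unstressed vowel → [ɲ].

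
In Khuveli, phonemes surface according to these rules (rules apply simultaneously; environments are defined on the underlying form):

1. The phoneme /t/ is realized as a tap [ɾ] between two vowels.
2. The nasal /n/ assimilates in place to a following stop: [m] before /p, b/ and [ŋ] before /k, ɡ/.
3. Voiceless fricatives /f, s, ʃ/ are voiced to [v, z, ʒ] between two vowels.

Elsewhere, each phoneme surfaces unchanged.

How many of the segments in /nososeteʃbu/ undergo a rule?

3

Segments that undergo a rule: /s/ → [z] (rule 3); /s/ → [z] (rule 3); /t/ → [ɾ] (rule 1).
All other segments surface unchanged.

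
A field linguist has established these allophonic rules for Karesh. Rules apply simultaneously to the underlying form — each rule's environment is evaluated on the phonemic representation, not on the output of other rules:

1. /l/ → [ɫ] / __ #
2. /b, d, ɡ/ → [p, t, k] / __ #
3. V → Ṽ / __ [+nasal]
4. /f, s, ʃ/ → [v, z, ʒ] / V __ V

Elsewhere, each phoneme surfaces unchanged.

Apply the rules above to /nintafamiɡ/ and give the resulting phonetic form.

[nĩntavãmik]

/n/ — not in any rule's target class → [n].
/i/ — between /n/ and /n/, before a nasal consonant — surfaces as [ĩ] (rule 3).
/n/ stays [n].
/t/ (between /n/ and /a/): no rule targets it → [t].
/a/ (between /t/ and /f/) is in the target of rule 3 but the environment (before a nasal consonant) is not met → [a].
/f/ (between /a/ and /a/) occurs between two vowels → [v] by rule 4.
/a/ (between /f/ and /m/): before a nasal consonant, so rule 3 applies → [ã].
/m/ (between /a/ and /i/) is unaffected → [m].
/i/ (between /m/ and /ɡ/): rule 3 targets it, but not before a nasal consonant → unchanged [i].
/ɡ/ (word-final): word-finally, so rule 2 applies → [k].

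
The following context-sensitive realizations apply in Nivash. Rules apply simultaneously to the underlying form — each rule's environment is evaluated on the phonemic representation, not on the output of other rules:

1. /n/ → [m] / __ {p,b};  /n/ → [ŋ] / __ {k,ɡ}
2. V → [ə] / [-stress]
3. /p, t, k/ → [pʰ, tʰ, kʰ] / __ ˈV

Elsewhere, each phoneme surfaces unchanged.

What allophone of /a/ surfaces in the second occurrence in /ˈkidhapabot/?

/a/ — between /p/ and /b/, in an unstressed syllable — surfaces as [ə] (rule 2).

[ə]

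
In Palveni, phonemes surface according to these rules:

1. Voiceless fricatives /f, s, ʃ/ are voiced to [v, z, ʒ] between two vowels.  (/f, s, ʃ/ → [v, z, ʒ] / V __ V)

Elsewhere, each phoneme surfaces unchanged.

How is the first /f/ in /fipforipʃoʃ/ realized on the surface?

[f]

/f/ (word-initial) fails the environment for rule 1, so it stays [f].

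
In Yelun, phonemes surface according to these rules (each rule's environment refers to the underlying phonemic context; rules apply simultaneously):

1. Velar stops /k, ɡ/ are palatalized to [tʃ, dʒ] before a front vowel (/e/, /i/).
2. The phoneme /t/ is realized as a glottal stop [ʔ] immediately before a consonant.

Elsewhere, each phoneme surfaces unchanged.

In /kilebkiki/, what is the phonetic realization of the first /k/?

[tʃ]

/k/ — word-initial, before a front vowel — surfaces as [tʃ] (rule 1).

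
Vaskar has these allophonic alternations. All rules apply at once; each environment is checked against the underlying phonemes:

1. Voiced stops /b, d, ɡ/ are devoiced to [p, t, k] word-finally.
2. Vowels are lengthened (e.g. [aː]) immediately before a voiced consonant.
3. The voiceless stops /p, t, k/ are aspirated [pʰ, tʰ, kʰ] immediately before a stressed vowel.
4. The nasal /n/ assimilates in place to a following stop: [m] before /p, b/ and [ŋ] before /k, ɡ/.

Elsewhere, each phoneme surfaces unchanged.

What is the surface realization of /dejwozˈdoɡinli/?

/d/ (word-initial) fails the environment for rule 1, so it stays [d].
/e/ — between /d/ and /j/, before a voiced consonant — surfaces as [eː] (rule 2).
/o/ (between /w/ and /z/): before a voiced consonant, so rule 2 applies → [oː].
/d/ (between /z/ and /o/): rule 1 targets it, but not word-finally → unchanged [d].
Rule 2 applies to /o/ (between /d/ and /ɡ/: before a voiced consonant) → [oː].
/ɡ/ (between /o/ and /i/): rule 1 targets it, but not word-finally → unchanged [ɡ].
/i/ — between /ɡ/ and /n/, before a voiced consonant — surfaces as [iː] (rule 2).
/n/ (between /i/ and /l/) is in the target of rule 4 but the environment (before a labial or velar stop) is not met → [n].
/i/ (word-final) is in the target of rule 2 but the environment (before a voiced consonant) is not met → [i].

[deːjwoːzˈdoːɡiːnli]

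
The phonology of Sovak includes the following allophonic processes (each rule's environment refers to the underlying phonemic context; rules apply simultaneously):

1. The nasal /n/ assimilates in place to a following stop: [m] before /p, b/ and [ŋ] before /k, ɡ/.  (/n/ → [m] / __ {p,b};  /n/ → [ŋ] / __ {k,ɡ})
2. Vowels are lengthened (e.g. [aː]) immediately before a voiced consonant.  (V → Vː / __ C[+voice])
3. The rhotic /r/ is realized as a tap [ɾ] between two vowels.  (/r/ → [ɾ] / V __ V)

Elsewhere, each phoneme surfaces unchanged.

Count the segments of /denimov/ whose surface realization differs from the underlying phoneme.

Segments that undergo a rule: /e/ → [eː] (rule 2); /i/ → [iː] (rule 2); /o/ → [oː] (rule 2).
All other segments surface unchanged.

3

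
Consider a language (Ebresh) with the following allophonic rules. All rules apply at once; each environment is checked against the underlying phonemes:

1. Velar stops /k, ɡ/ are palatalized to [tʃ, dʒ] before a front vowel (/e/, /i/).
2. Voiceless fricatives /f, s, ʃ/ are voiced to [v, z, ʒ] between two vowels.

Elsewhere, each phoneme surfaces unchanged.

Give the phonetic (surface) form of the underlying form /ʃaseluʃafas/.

[ʃazeluʒavas]

/ʃ/ (word-initial): rule 2 targets it, but not between two vowels → unchanged [ʃ].
/a/ (between /ʃ/ and /s/): no rule targets it → [a].
/s/ meets the environment for rule 2 (between two vowels) → [z].
/e/ stays [e].
/l/ (between /e/ and /u/) is unaffected → [l].
/u/ — not in any rule's target class → [u].
/ʃ/ (between /u/ and /a/): between two vowels, so rule 2 applies → [ʒ].
/a/ (between /ʃ/ and /f/): no rule targets it → [a].
Rule 2 applies to /f/ (between /a/ and /a/: between two vowels) → [v].
/a/ stays [a].
/s/ (word-final) fails the environment for rule 2, so it stays [s].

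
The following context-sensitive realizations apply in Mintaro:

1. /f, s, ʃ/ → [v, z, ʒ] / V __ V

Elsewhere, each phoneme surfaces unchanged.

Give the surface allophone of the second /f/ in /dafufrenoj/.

/f/ (between /u/ and /r/) fails the environment for rule 1, so it stays [f].

[f]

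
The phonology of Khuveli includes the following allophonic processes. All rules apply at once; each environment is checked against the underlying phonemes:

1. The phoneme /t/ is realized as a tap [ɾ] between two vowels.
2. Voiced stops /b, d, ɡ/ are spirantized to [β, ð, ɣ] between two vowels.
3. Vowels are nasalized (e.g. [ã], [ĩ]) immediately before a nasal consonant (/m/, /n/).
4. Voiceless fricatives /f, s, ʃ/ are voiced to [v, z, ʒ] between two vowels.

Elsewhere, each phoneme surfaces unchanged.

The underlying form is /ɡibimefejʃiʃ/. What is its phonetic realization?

[ɡiβĩmevejʃiʃ]

/ɡ/ (word-initial) is in the target of rule 2 but the environment (between two vowels) is not met → [ɡ].
/i/ (between /ɡ/ and /b/) is in the target of rule 3 but the environment (before a nasal consonant) is not met → [i].
/b/ (between /i/ and /i/): between two vowels, so rule 2 applies → [β].
/i/ — between /b/ and /m/, before a nasal consonant — surfaces as [ĩ] (rule 3).
/m/ — not in any rule's target class → [m].
/e/ (between /m/ and /f/): rule 3 targets it, but not before a nasal consonant → unchanged [e].
/f/ (between /e/ and /e/) occurs between two vowels → [v] by rule 4.
/e/ (between /f/ and /j/): rule 3 targets it, but not before a nasal consonant → unchanged [e].
/j/ (between /e/ and /ʃ/) is unaffected → [j].
/ʃ/ (between /j/ and /i/): rule 4 targets it, but not between two vowels → unchanged [ʃ].
/i/ (between /ʃ/ and /ʃ/) fails the environment for rule 3, so it stays [i].
/ʃ/ (word-final) fails the environment for rule 4, so it stays [ʃ].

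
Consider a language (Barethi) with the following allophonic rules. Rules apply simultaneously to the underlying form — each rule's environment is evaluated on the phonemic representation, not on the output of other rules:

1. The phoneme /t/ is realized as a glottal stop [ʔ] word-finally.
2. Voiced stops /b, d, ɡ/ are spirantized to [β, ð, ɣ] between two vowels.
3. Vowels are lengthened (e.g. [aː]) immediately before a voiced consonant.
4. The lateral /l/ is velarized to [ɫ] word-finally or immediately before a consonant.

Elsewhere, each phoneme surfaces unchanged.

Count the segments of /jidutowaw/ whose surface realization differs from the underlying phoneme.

Segments that undergo a rule: /i/ → [iː] (rule 3); /d/ → [ð] (rule 2); /o/ → [oː] (rule 3); /a/ → [aː] (rule 3).
All other segments surface unchanged.

4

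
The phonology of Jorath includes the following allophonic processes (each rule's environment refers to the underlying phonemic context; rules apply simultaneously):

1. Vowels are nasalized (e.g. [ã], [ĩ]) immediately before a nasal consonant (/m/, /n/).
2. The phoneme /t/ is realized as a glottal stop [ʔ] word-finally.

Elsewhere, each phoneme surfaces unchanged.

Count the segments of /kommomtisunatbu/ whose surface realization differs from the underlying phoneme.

3

Segments that undergo a rule: /o/ → [õ] (rule 1); /o/ → [õ] (rule 1); /u/ → [ũ] (rule 1).
All other segments surface unchanged.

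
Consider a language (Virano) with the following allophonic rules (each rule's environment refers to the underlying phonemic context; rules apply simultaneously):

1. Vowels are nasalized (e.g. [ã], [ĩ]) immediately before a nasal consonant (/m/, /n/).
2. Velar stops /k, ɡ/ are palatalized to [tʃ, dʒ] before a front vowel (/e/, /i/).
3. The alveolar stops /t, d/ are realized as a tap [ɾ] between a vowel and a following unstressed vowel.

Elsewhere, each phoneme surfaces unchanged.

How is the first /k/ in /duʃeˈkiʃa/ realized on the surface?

/k/ meets the environment for rule 2 (before a front vowel) → [tʃ].

[tʃ]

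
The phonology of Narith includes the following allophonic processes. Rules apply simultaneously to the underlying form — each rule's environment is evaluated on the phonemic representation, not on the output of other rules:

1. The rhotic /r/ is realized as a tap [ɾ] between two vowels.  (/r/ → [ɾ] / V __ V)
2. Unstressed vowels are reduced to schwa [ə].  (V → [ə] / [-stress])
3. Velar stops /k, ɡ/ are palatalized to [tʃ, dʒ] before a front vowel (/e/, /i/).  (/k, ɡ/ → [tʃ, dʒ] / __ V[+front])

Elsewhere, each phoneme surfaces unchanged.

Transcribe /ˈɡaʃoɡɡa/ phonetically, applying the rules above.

/ɡ/ — word-initial; rule 3 does not apply here → [ɡ].
/a/ — between /ɡ/ and /ʃ/; rule 2 does not apply here → [a].
/ʃ/ (between /a/ and /o/) is unaffected → [ʃ].
/o/ — between /ʃ/ and /ɡ/, in an unstressed syllable — surfaces as [ə] (rule 2).
/ɡ/ (between /o/ and /ɡ/) is in the target of rule 3 but the environment (before a front vowel) is not met → [ɡ].
/ɡ/ (between /ɡ/ and /a/) is in the target of rule 3 but the environment (before a front vowel) is not met → [ɡ].
Rule 2 applies to /a/ (word-final: in an unstressed syllable) → [ə].

[ˈɡaʃəɡɡə]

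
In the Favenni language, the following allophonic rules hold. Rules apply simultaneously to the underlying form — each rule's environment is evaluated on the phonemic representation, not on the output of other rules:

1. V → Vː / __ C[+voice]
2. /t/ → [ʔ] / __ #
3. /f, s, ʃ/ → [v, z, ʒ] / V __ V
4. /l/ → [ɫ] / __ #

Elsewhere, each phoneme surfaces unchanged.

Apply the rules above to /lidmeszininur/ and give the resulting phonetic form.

[liːdmesziːniːnuːr]

/l/ — word-initial; rule 4 does not apply here → [l].
Rule 1 applies to /i/ (between /l/ and /d/: before a voiced consonant) → [iː].
/d/ (between /i/ and /m/): no rule targets it → [d].
/m/ — not in any rule's target class → [m].
/e/ (between /m/ and /s/): rule 1 targets it, but not before a voiced consonant → unchanged [e].
/s/ (between /e/ and /z/): rule 3 targets it, but not between two vowels → unchanged [s].
/z/ stays [z].
/i/ — between /z/ and /n/, before a voiced consonant — surfaces as [iː] (rule 1).
/n/ stays [n].
/i/ meets the environment for rule 1 (before a voiced consonant) → [iː].
/n/ (between /i/ and /u/): no rule targets it → [n].
Rule 1 applies to /u/ (between /n/ and /r/: before a voiced consonant) → [uː].
/r/ — not in any rule's target class → [r].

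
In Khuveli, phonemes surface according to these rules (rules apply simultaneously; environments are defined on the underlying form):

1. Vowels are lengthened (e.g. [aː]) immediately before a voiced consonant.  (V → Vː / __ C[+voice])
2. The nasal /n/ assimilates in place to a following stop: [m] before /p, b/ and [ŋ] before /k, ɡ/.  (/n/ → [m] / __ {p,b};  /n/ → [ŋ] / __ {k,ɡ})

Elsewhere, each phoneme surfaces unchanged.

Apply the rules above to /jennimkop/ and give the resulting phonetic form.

[jeːnniːmkop]

/j/ stays [j].
/e/ (between /j/ and /n/): before a voiced consonant, so rule 1 applies → [eː].
/n/ — between /e/ and /n/; rule 2 does not apply here → [n].
/n/ — between /n/ and /i/; rule 2 does not apply here → [n].
/i/ (between /n/ and /m/) occurs before a voiced consonant → [iː] by rule 1.
/m/ — not in any rule's target class → [m].
/k/ — not in any rule's target class → [k].
/o/ (between /k/ and /p/): rule 1 targets it, but not before a voiced consonant → unchanged [o].
/p/ (word-final): no rule targets it → [p].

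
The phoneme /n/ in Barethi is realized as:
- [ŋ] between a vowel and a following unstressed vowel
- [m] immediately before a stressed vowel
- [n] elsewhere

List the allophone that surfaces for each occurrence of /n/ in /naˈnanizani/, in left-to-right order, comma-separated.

[n], [m], [ŋ], [ŋ]

Occurrence 1 (position 1): no conditioning environment matches → elsewhere allophone [n].
Occurrence 2 (position 3): immediately before a stressed vowel → [m].
Occurrence 3 (position 5): between a vowel and a following unstressed vowel → [ŋ].
Occurrence 4 (position 9): between a vowel and a following unstressed vowel → [ŋ].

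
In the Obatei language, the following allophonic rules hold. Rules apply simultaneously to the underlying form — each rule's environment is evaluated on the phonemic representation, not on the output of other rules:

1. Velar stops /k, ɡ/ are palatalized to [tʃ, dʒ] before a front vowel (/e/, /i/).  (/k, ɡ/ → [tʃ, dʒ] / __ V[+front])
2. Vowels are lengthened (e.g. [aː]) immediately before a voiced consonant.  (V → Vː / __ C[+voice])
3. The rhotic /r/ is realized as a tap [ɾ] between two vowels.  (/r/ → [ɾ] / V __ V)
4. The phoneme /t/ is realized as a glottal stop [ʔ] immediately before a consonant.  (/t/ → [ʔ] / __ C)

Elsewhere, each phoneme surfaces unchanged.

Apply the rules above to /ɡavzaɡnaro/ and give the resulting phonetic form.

/ɡ/ (word-initial) fails the environment for rule 1, so it stays [ɡ].
Rule 2 applies to /a/ (between /ɡ/ and /v/: before a voiced consonant) → [aː].
/v/ (between /a/ and /z/) is unaffected → [v].
/z/ (between /v/ and /a/): no rule targets it → [z].
/a/ — between /z/ and /ɡ/, before a voiced consonant — surfaces as [aː] (rule 2).
/ɡ/ (between /a/ and /n/): rule 1 targets it, but not before a front vowel → unchanged [ɡ].
/n/ (between /ɡ/ and /a/): no rule targets it → [n].
/a/ meets the environment for rule 2 (before a voiced consonant) → [aː].
/r/ meets the environment for rule 3 (between two vowels) → [ɾ].
/o/ (word-final) fails the environment for rule 2, so it stays [o].

[ɡaːvzaːɡnaːɾo]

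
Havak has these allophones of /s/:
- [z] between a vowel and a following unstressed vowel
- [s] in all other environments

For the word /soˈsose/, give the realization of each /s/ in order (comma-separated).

Occurrence 1 (position 1): no conditioning environment matches → elsewhere allophone [s].
Occurrence 2 (position 3): no conditioning environment matches → elsewhere allophone [s].
Occurrence 3 (position 5): between a vowel and a following unstressed vowel → [z].

[s], [s], [z]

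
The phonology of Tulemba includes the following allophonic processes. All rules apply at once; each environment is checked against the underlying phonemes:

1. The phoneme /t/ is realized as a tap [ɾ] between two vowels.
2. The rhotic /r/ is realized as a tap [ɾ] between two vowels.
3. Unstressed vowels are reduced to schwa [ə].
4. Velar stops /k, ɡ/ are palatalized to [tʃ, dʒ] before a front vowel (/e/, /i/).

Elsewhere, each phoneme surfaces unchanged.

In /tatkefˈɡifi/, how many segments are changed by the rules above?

5

Segments that undergo a rule: /a/ → [ə] (rule 3); /k/ → [tʃ] (rule 4); /e/ → [ə] (rule 3); /ɡ/ → [dʒ] (rule 4); /i/ → [ə] (rule 3).
All other segments surface unchanged.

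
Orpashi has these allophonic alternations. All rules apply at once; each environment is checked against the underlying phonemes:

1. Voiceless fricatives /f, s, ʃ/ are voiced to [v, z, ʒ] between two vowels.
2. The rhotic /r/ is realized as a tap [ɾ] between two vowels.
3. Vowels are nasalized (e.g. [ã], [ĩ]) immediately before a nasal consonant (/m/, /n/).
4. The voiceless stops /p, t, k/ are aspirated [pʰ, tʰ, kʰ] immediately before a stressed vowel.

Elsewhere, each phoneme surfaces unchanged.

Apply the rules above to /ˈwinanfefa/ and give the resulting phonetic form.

/w/ stays [w].
/i/ meets the environment for rule 3 (before a nasal consonant) → [ĩ].
/n/ stays [n].
/a/ meets the environment for rule 3 (before a nasal consonant) → [ã].
/n/ stays [n].
/f/ (between /n/ and /e/): rule 1 targets it, but not between two vowels → unchanged [f].
/e/ — between /f/ and /f/; rule 3 does not apply here → [e].
Rule 1 applies to /f/ (between /e/ and /a/: between two vowels) → [v].
/a/ (word-final) fails the environment for rule 3, so it stays [a].

[ˈwĩnãnfeva]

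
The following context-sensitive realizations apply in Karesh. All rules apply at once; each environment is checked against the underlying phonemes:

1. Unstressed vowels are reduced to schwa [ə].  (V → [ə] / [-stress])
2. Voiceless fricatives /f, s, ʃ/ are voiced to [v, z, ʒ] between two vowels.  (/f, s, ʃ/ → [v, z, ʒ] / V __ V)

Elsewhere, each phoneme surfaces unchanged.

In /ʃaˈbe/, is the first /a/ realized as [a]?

No

/a/ (between /ʃ/ and /b/) occurs in an unstressed syllable → [ə] by rule 1.
The actual realization is [ə], not [a].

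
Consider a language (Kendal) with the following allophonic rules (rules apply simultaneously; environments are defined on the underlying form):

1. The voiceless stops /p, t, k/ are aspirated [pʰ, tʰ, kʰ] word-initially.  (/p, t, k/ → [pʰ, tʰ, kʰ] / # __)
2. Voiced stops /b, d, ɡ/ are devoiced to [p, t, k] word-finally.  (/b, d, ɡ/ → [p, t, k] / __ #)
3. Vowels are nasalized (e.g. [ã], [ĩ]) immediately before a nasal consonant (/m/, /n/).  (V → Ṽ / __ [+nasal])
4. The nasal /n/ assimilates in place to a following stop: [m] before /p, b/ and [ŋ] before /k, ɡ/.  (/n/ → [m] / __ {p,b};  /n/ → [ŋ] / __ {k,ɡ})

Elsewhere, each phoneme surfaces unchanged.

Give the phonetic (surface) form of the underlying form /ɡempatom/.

[ɡẽmpatõm]

/ɡ/ (word-initial) is in the target of rule 2 but the environment (word-finally) is not met → [ɡ].
Rule 3 applies to /e/ (between /ɡ/ and /m/: before a nasal consonant) → [ẽ].
/m/ — not in any rule's target class → [m].
/p/ (between /m/ and /a/) is in the target of rule 1 but the environment (word-initially) is not met → [p].
/a/ (between /p/ and /t/) is in the target of rule 3 but the environment (before a nasal consonant) is not met → [a].
/t/ (between /a/ and /o/): rule 1 targets it, but not word-initially → unchanged [t].
Rule 3 applies to /o/ (between /t/ and /m/: before a nasal consonant) → [õ].
/m/ (word-final) is unaffected → [m].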